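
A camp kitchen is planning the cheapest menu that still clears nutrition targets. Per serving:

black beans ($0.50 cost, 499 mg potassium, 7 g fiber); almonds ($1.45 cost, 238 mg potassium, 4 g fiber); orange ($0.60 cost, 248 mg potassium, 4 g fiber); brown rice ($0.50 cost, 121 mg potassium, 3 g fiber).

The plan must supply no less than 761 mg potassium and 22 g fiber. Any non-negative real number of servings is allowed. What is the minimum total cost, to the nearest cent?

$1.57

At the optimum either one food covers both requirements or two foods hit both targets exactly; no other combination can be cheaper.
black beans only: max(761/499, 22/7) = 3.143 servings → $1.57.
almonds only: max(761/238, 22/4) = 5.5 servings → $7.97.
orange only: max(761/248, 22/4) = 5.5 servings → $3.30.
brown rice only: max(761/121, 22/3) = 7.333 servings → $3.67.
black beans + almonds with both targets exact would need a negative amount; discard.
black beans + orange with both targets exact would need a negative amount; discard.
black beans + brown rice: intersection lies outside the first quadrant.
almonds + orange: intersection lies outside the first quadrant.
almonds + brown rice: intersection lies outside the first quadrant.
orange + brown rice: the both-tight solution has a negative serving — not a feasible corner.
Cheapest feasible corner: $1.57.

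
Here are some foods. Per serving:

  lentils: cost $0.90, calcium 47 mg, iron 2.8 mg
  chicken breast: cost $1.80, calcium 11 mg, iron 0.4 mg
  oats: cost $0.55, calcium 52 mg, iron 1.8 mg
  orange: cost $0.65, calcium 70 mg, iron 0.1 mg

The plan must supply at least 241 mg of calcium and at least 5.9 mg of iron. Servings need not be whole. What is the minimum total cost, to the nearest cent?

$2.45

Minimising a linear cost over {calcium ≥ 241, iron ≥ 5.9, servings ≥ 0} — the optimum is at a vertex, using one or two foods.
lentils only: max(241/47, 5.9/2.8) = 5.128 servings → $4.61.
chicken breast only: max(241/11, 5.9/0.4) = 21.91 servings → $39.44.
oats only: max(241/52, 5.9/1.8) = 4.635 servings → $2.55.
orange only: max(241/70, 5.9/0.1) = 59 servings → $38.35.
lentils + chicken breast: intersection lies outside the first quadrant.
lentils + oats: the both-tight solution has a negative serving — not a feasible corner.
lentils + orange with both tight: 2.033 servings and 2.078 servings → $3.18.
chicken breast + oats: intersection lies outside the first quadrant.
chicken breast + orange with both tight: 14.46 servings and 1.171 servings → $26.78.
oats + orange with both tight: 3.219 servings and 1.051 servings → $2.45.
The minimum over all feasible corners is $2.45.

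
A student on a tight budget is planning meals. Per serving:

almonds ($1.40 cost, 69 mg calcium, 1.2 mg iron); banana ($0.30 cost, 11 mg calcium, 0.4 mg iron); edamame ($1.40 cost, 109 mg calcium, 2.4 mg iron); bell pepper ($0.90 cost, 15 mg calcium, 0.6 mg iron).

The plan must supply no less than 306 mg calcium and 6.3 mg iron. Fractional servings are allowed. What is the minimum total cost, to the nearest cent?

$3.93

Minimising a linear cost over {calcium ≥ 306, iron ≥ 6.3, servings ≥ 0} — the optimum is at a vertex, using one or two foods.
almonds only: max(306/69, 6.3/1.2) = 5.25 servings → $7.35.
banana only: max(306/11, 6.3/0.4) = 27.82 servings → $8.35.
edamame only: max(306/109, 6.3/2.4) = 2.807 servings → $3.93.
bell pepper only: max(306/15, 6.3/0.6) = 20.4 servings → $18.36.
almonds + banana with both tight: 3.688 servings and 4.688 servings → $6.57.
almonds + edamame with both tight: 1.371 servings and 1.94 servings → $4.63.
almonds + bell pepper with both tight: 3.808 servings and 2.885 servings → $7.93.
banana + edamame: intersection lies outside the first quadrant.
banana + bell pepper: intersection lies outside the first quadrant.
edamame + bell pepper with both targets exact would need a negative amount; discard.
The minimum over all feasible corners is $3.93.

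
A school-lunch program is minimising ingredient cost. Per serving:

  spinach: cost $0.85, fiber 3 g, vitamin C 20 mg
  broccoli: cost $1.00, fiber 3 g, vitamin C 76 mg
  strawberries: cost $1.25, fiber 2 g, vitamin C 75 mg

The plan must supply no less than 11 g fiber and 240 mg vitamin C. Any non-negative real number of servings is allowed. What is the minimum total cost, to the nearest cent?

$3.56

With two linear requirements the optimum uses one or two foods; enumerate the corners.
spinach only: max(11/3, 240/20) = 12 servings → $10.20.
broccoli only: max(11/3, 240/76) = 3.667 servings → $3.67.
strawberries only: max(11/2, 240/75) = 5.5 servings → $6.88.
spinach + broccoli with both tight: 0.6905 servings and 2.976 servings → $3.56.
spinach + strawberries with both tight: 1.865 servings and 2.703 servings → $4.96.
broccoli + strawberries: the both-tight solution has a negative serving — not a feasible corner.
Cheapest feasible corner: $3.56.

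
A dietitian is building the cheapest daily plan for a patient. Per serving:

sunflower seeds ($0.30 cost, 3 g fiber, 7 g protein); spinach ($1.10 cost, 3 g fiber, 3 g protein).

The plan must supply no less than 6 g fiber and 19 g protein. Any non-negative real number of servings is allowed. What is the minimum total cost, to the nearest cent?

With two linear requirements the optimum uses one or two foods; enumerate the corners.
sunflower seeds only: max(6/3, 19/7) = 2.714 servings → $0.81.
spinach only: max(6/3, 19/3) = 6.333 servings → $6.97.
sunflower seeds + spinach: the both-tight solution has a negative serving — not a feasible corner.
Cheapest feasible corner: $0.81.

$0.81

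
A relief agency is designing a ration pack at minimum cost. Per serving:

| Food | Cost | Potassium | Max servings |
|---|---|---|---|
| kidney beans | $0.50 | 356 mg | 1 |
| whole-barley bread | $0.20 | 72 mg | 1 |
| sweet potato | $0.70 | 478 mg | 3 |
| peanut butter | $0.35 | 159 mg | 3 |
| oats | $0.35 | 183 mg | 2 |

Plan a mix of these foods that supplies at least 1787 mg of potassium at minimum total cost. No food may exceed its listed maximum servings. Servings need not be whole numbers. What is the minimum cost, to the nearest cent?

$2.60

Cost per mg of potassium: kidney beans $0.0014, sweet potato $0.0015, oats $0.0019, peanut butter $0.0022, whole-barley bread $0.0028.
Take 1 serving of kidney beans: +356.0 mg potassium for $0.50 (total $0.50, still need 1431.0 mg).
Take 2.994 servings of sweet potato: +1431.0 mg potassium for $2.10 (total $2.60, still need 0.0 mg).
Filling from the cheapest source first is optimal under one linear minimum: $2.60.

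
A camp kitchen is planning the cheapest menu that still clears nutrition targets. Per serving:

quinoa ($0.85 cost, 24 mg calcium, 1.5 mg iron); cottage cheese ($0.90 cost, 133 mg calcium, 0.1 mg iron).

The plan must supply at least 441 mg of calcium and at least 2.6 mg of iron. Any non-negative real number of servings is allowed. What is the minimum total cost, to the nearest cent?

Check every corner: each single food scaled to meet both minima, and each pair solved so both constraints bind.
quinoa only: max(441/24, 2.6/1.5) = 18.38 servings → $15.62.
cottage cheese only: max(441/133, 2.6/0.1) = 26 servings → $23.40.
quinoa + cottage cheese with both tight: 1.531 servings and 3.04 servings → $4.04.
So the least-cost plan costs $4.04.

$4.04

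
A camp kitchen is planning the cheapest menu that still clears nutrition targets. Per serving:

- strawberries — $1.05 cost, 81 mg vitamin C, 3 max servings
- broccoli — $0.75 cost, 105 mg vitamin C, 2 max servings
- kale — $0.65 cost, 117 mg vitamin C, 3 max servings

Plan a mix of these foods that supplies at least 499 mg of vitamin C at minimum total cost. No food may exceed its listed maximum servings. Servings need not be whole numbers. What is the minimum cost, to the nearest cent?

$3.01

Cost per mg of vitamin C: kale $0.0056, broccoli $0.0071, strawberries $0.0130.
Take 3 servings of kale: +351.0 mg vitamin C for $1.95 (total $1.95, still need 148.0 mg).
Take 1.41 servings of broccoli: +148.0 mg vitamin C for $1.06 (total $3.01, still need 0.0 mg).
Greedy by cheapest-per-mg is optimal for a single linear constraint, so the minimum cost is $3.01.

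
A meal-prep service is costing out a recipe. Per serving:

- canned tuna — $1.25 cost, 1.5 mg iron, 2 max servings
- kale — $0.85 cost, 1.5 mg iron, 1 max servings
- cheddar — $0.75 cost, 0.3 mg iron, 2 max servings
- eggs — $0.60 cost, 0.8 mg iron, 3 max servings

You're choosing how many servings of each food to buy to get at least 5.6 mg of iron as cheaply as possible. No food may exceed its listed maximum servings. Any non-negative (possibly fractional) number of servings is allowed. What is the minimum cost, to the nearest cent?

Cost per mg of iron: kale $0.5667, eggs $0.7500, canned tuna $0.8333, cheddar $2.5000.
Take 1 serving of kale: +1.5 mg iron for $0.85 (total $0.85, still need 4.1 mg).
Take 3 servings of eggs: +2.4 mg iron for $1.80 (total $2.65, still need 1.7 mg).
Take 1.133 servings of canned tuna: +1.7 mg iron for $1.42 (total $4.07, still need 0.0 mg).
Filling from the cheapest source first is optimal under one linear minimum: $4.07.

$4.07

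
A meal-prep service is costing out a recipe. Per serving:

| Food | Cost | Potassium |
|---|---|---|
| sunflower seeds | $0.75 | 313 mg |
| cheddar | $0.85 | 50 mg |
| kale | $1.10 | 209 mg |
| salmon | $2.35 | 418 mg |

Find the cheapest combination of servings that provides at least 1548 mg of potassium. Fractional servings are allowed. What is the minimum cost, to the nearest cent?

$3.71

Cost per mg of potassium: sunflower seeds $0.0024, kale $0.0053, salmon $0.0056, cheddar $0.0170.
With no serving limits, use only sunflower seeds: 1548 mg / 313 mg = 4.946 servings × $0.75 = $3.71.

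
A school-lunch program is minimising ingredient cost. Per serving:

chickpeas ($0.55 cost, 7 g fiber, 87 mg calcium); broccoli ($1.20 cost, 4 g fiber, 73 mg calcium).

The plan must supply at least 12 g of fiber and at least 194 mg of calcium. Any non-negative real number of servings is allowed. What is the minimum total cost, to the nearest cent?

At the optimum either one food covers both requirements or two foods hit both targets exactly; no other combination can be cheaper.
chickpeas only: max(12/7, 194/87) = 2.23 servings → $1.23.
broccoli only: max(12/4, 194/73) = 3 servings → $3.60.
chickpeas + broccoli with both tight: 0.6135 servings and 1.926 servings → $2.65.
Cheapest feasible corner: $1.23.

$1.23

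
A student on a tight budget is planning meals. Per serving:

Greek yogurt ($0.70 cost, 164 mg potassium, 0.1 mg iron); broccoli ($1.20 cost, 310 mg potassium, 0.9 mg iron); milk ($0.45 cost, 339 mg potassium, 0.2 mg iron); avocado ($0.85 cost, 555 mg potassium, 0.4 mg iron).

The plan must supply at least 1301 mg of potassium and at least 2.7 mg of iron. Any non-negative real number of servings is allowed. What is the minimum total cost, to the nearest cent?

Minimising a linear cost over {potassium ≥ 1301, iron ≥ 2.7, servings ≥ 0} — the optimum is at a vertex, using one or two foods.
Greek yogurt only: max(1301/164, 2.7/0.1) = 27 servings → $18.90.
broccoli only: max(1301/310, 2.7/0.9) = 4.197 servings → $5.04.
milk only: max(1301/339, 2.7/0.2) = 13.5 servings → $6.08.
avocado only: max(1301/555, 2.7/0.4) = 6.75 servings → $5.74.
Greek yogurt + broccoli with both tight: 2.864 servings and 2.682 servings → $5.22.
Greek yogurt + milk with both targets exact would need a negative amount; discard.
Greek yogurt + avocado with both targets exact would need a negative amount; discard.
broccoli + milk with both tight: 2.695 servings and 1.374 servings → $3.85.
broccoli + avocado with both tight: 2.605 servings and 0.8892 servings → $3.88.
milk + avocado with both targets exact would need a negative amount; discard.
Cheapest feasible corner: $3.85.

$3.85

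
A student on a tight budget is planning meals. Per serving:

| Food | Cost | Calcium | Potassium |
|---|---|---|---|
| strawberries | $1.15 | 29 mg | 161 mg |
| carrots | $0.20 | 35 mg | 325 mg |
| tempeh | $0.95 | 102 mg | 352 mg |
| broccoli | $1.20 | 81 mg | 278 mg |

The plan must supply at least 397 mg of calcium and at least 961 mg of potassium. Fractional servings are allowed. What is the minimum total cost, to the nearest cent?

This is a tiny linear program; its minimum lies at a vertex of the feasible set. List the vertices and price them.
strawberries only: max(397/29, 961/161) = 13.69 servings → $15.74.
carrots only: max(397/35, 961/325) = 11.34 servings → $2.27.
tempeh only: max(397/102, 961/352) = 3.892 servings → $3.70.
broccoli only: max(397/81, 961/278) = 4.901 servings → $5.88.
strawberries + carrots with both targets exact would need a negative amount; discard.
strawberries + tempeh: the both-tight solution has a negative serving — not a feasible corner.
strawberries + broccoli: intersection lies outside the first quadrant.
carrots + tempeh with both targets exact would need a negative amount; discard.
carrots + broccoli: intersection lies outside the first quadrant.
tempeh + broccoli: the both-tight solution has a negative serving — not a feasible corner.
Cheapest feasible corner: $2.27.

$2.27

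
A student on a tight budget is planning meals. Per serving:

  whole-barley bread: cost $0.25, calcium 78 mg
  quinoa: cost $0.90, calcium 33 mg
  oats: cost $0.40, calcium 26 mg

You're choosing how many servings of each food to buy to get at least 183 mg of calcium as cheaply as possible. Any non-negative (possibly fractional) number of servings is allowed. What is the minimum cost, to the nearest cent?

$0.59

Cost per mg of calcium: whole-barley bread $0.0032, oats $0.0154, quinoa $0.0273.
With no serving limits, use only whole-barley bread: 183 mg / 78 mg = 2.346 servings × $0.25 = $0.59.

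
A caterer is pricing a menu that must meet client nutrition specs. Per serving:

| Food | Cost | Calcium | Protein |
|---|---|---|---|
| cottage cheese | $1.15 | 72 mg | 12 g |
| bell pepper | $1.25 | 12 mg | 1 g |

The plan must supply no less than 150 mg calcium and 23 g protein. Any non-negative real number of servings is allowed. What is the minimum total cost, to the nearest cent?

At the optimum either one food covers both requirements or two foods hit both targets exactly; no other combination can be cheaper.
cottage cheese only: max(150/72, 23/12) = 2.083 servings → $2.40.
bell pepper only: max(150/12, 23/1) = 23 servings → $28.75.
cottage cheese + bell pepper with both tight: 1.75 servings and 2 servings → $4.51.
The minimum over all feasible corners is $2.40.

$2.40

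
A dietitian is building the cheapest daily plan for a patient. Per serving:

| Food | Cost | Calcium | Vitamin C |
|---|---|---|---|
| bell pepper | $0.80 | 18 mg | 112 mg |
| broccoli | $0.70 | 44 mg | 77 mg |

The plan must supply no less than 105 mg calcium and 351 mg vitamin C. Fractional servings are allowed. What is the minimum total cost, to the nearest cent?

Compare the cost at each extreme point of the feasible region.
bell pepper only: max(105/18, 351/112) = 5.833 servings → $4.67.
broccoli only: max(105/44, 351/77) = 4.558 servings → $3.19.
bell pepper + broccoli with both tight: 2.078 servings and 1.536 servings → $2.74.
Cheapest feasible corner: $2.74.

$2.74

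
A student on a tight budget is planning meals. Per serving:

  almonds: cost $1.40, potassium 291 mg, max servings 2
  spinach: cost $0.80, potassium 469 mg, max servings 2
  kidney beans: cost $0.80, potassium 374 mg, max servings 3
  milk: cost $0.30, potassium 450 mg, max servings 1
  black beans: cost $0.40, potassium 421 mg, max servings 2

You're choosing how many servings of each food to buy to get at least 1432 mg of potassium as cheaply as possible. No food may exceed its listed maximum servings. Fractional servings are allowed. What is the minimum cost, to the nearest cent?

$1.34

Cost per mg of potassium: milk $0.0007, black beans $0.0010, spinach $0.0017, kidney beans $0.0021, almonds $0.0048.
Take 1 serving of milk: +450.0 mg potassium for $0.30 (total $0.30, still need 982.0 mg).
Take 2 servings of black beans: +842.0 mg potassium for $0.80 (total $1.10, still need 140.0 mg).
Take 0.2985 servings of spinach: +140.0 mg potassium for $0.24 (total $1.34, still need 0.0 mg).
Greedy by cheapest-per-mg is optimal for a single linear constraint, so the minimum cost is $1.34.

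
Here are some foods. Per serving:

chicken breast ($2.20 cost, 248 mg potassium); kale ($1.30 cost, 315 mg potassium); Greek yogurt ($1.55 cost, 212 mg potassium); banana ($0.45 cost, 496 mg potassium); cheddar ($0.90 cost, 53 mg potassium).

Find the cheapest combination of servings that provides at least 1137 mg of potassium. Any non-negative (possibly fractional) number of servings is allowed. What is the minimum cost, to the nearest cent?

Cost per mg of potassium: banana $0.0009, kale $0.0041, Greek yogurt $0.0073, chicken breast $0.0089, cheddar $0.0170.
With no serving limits, use only banana: 1137 mg / 496 mg = 2.292 servings × $0.45 = $1.03.

$1.03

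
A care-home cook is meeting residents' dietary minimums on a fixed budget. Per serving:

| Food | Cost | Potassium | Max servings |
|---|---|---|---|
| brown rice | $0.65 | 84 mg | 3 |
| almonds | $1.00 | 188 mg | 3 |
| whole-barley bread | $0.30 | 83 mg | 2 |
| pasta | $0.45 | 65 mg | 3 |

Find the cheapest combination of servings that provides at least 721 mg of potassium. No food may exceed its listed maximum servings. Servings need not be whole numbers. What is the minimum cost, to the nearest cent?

$3.55

Cost per mg of potassium: whole-barley bread $0.0036, almonds $0.0053, pasta $0.0069, brown rice $0.0077.
Take 2 servings of whole-barley bread: +166.0 mg potassium for $0.60 (total $0.60, still need 555.0 mg).
Take 2.952 servings of almonds: +555.0 mg potassium for $2.95 (total $3.55, still need 0.0 mg).
Filling from the cheapest source first is optimal under one linear minimum: $3.55.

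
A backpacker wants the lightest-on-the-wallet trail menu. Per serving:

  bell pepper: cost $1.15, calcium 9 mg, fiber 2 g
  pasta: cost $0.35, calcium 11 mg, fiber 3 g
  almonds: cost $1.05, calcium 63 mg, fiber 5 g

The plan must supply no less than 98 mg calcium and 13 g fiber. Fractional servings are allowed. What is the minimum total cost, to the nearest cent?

This is a tiny linear program; its minimum lies at a vertex of the feasible set. List the vertices and price them.
bell pepper only: max(98/9, 13/2) = 10.89 servings → $12.52.
pasta only: max(98/11, 13/3) = 8.909 servings → $3.12.
almonds only: max(98/63, 13/5) = 2.6 servings → $2.73.
bell pepper + pasta: the both-tight solution has a negative serving — not a feasible corner.
bell pepper + almonds with both tight: 4.062 servings and 0.9753 servings → $5.70.
pasta + almonds with both tight: 2.455 servings and 1.127 servings → $2.04.
Cheapest feasible corner: $2.04.

$2.04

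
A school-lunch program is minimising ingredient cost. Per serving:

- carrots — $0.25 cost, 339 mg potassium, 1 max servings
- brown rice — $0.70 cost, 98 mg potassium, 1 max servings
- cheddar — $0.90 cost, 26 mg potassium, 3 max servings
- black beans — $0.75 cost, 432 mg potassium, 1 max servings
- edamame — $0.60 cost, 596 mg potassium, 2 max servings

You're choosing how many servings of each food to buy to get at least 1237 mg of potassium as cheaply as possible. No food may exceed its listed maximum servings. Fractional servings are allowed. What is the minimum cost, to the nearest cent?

Cost per mg of potassium: carrots $0.0007, edamame $0.0010, black beans $0.0017, brown rice $0.0071, cheddar $0.0346.
Take 1 serving of carrots: +339.0 mg potassium for $0.25 (total $0.25, still need 898.0 mg).
Take 1.507 servings of edamame: +898.0 mg potassium for $0.90 (total $1.15, still need 0.0 mg).
Filling from the cheapest source first is optimal under one linear minimum: $1.15.

$1.15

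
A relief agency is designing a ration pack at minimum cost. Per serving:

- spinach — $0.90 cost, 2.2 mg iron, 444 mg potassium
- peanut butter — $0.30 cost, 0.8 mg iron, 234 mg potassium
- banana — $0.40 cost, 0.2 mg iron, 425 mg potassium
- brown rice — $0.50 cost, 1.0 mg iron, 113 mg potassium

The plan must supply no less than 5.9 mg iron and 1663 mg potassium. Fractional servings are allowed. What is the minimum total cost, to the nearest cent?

$2.21

A basic optimal solution has at most two foods positive. Try each food alone and each pair with both targets met exactly.
spinach only: max(5.9/2.2, 1663/444) = 3.745 servings → $3.37.
peanut butter only: max(5.9/0.8, 1663/234) = 7.375 servings → $2.21.
banana only: max(5.9/0.2, 1663/425) = 29.5 servings → $11.80.
brown rice only: max(5.9/1.0, 1663/113) = 14.72 servings → $7.36.
spinach + peanut butter with both tight: 0.3145 servings and 6.51 servings → $2.24.
spinach + banana with both tight: 2.57 servings and 1.228 servings → $2.80.
spinach + brown rice with both targets exact would need a negative amount; discard.
peanut butter + banana: the both-tight solution has a negative serving — not a feasible corner.
peanut butter + brown rice with both tight: 6.938 servings and 0.3496 servings → $2.26.
banana + brown rice with both tight: 2.476 servings and 5.405 servings → $3.69.
The minimum over all feasible corners is $2.21.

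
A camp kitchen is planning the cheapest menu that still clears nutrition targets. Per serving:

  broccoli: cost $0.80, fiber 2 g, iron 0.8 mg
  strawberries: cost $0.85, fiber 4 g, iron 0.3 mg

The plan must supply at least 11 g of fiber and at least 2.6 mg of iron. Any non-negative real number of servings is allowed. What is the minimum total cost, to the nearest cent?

$3.36

The cheapest plan sits at a corner of the feasible region — with two constraints it uses at most two foods.
broccoli only: max(11/2, 2.6/0.8) = 5.5 servings → $4.40.
strawberries only: max(11/4, 2.6/0.3) = 8.667 servings → $7.37.
broccoli + strawberries with both tight: 2.731 servings and 1.385 servings → $3.36.
So the least-cost plan costs $3.36.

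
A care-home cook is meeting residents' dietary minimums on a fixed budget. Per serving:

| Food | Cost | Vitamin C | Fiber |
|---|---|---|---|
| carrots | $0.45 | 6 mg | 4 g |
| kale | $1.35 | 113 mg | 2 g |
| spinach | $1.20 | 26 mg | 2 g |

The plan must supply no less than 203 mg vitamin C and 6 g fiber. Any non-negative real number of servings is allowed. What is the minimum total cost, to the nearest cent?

$2.66

The cheapest plan sits at a corner of the feasible region — with two constraints it uses at most two foods.
carrots only: max(203/6, 6/4) = 33.83 servings → $15.22.
kale only: max(203/113, 6/2) = 3 servings → $4.05.
spinach only: max(203/26, 6/2) = 7.808 servings → $9.37.
carrots + kale with both tight: 0.6182 servings and 1.764 servings → $2.66.
carrots + spinach: intersection lies outside the first quadrant.
kale + spinach with both tight: 1.437 servings and 1.563 servings → $3.82.
So the least-cost plan costs $2.66.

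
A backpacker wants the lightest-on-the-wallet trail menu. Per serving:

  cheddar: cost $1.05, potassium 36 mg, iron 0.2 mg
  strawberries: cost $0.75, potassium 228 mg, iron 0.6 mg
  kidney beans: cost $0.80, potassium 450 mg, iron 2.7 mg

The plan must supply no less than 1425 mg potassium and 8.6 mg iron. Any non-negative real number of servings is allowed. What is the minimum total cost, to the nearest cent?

Compare the cost at each extreme point of the feasible region.
cheddar only: max(1425/36, 8.6/0.2) = 43 servings → $45.15.
strawberries only: max(1425/228, 8.6/0.6) = 14.33 servings → $10.75.
kidney beans only: max(1425/450, 8.6/2.7) = 3.185 servings → $2.55.
cheddar + strawberries with both targets exact would need a negative amount; discard.
cheddar + kidney beans: intersection lies outside the first quadrant.
strawberries + kidney beans with both targets exact would need a negative amount; discard.
So the least-cost plan costs $2.55.

$2.55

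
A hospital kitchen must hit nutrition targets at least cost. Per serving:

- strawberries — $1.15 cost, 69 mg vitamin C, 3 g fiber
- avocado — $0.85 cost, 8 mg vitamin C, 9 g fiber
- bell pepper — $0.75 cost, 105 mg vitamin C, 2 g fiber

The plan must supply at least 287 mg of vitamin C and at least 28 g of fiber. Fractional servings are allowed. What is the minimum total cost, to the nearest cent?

With two linear requirements the optimum uses one or two foods; enumerate the corners.
strawberries only: max(287/69, 28/3) = 9.333 servings → $10.73.
avocado only: max(287/8, 28/9) = 35.88 servings → $30.49.
bell pepper only: max(287/105, 28/2) = 14 servings → $10.50.
strawberries + avocado with both tight: 3.951 servings and 1.794 servings → $6.07.
strawberries + bell pepper: the both-tight solution has a negative serving — not a feasible corner.
avocado + bell pepper with both tight: 2.547 servings and 2.539 servings → $4.07.
So the least-cost plan costs $4.07.

$4.07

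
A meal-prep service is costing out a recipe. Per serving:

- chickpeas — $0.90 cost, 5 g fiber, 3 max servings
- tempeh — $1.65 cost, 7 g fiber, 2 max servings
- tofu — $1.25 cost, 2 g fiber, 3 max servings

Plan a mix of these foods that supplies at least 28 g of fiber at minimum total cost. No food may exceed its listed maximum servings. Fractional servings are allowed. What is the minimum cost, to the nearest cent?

Cost per g of fiber: chickpeas $0.1800, tempeh $0.2357, tofu $0.6250.
Take 3 servings of chickpeas: +15.0 g fiber for $2.70 (total $2.70, still need 13.0 g).
Take 1.857 servings of tempeh: +13.0 g fiber for $3.06 (total $5.76, still need 0.0 g).
Filling from the cheapest source first is optimal under one linear minimum: $5.76.

$5.76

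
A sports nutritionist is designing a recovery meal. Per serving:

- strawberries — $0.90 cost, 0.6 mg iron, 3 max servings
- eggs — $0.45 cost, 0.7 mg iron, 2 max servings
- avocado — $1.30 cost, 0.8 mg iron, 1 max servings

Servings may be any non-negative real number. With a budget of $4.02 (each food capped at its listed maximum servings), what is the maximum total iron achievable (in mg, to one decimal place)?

Iron per dollar: eggs 1.556, strawberries 0.6667, avocado 0.6154.
Take 2 servings of eggs: spends $0.90, +1.4 mg iron (running total 1.4 mg).
Take 3 servings of strawberries: spends $2.70, +1.8 mg iron (running total 3.2 mg).
Take 0.3231 servings of avocado: spends $0.42, +0.3 mg iron (running total 3.5 mg).
Greedy by best ratio exhausts the cost allowance optimally: 3.5 mg.

3.5 mg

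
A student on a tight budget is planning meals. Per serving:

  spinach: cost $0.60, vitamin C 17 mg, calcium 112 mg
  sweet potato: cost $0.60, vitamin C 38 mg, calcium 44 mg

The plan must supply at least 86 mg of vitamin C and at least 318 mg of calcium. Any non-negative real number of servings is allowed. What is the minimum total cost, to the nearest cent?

$2.14

Two binding constraints pin down two serving amounts, so the optimal mix uses at most two foods. The candidates are each food alone (scaled to the tighter of vitamin C/calcium) and each pair with both constraints tight.
spinach only: max(86/17, 318/112) = 5.059 servings → $3.04.
sweet potato only: max(86/38, 318/44) = 7.227 servings → $4.34.
spinach + sweet potato with both tight: 2.366 servings and 1.205 servings → $2.14.
The minimum over all feasible corners is $2.14.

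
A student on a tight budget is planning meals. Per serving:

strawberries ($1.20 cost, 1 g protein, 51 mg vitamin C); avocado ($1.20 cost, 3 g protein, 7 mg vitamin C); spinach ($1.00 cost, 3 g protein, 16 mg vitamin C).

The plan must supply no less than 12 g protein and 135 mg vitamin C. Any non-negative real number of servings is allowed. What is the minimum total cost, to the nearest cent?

Compare the cost at each extreme point of the feasible region.
strawberries only: max(12/1, 135/51) = 12 servings → $14.40.
avocado only: max(12/3, 135/7) = 19.29 servings → $23.14.
spinach only: max(12/3, 135/16) = 8.438 servings → $8.44.
strawberries + avocado with both tight: 2.199 servings and 3.267 servings → $6.56.
strawberries + spinach with both tight: 1.555 servings and 3.482 servings → $5.35.
avocado + spinach with both targets exact would need a negative amount; discard.
So the least-cost plan costs $5.35.

$5.35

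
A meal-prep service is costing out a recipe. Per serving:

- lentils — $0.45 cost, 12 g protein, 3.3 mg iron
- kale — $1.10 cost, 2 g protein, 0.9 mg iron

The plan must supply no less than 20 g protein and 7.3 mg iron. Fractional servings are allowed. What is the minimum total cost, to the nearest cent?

$1.00

The cheapest plan sits at a corner of the feasible region — with two constraints it uses at most two foods.
lentils only: max(20/12, 7.3/3.3) = 2.212 servings → $1.00.
kale only: max(20/2, 7.3/0.9) = 10 servings → $11.00.
lentils + kale with both tight: 0.8095 servings and 5.143 servings → $6.02.
Cheapest feasible corner: $1.00.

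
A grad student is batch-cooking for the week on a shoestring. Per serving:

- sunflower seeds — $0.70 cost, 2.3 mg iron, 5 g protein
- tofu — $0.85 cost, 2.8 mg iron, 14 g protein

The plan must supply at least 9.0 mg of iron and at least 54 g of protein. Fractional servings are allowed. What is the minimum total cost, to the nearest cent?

At the optimum either one food covers both requirements or two foods hit both targets exactly; no other combination can be cheaper.
sunflower seeds only: max(9.0/2.3, 54/5) = 10.8 servings → $7.56.
tofu only: max(9.0/2.8, 54/14) = 3.857 servings → $3.28.
sunflower seeds + tofu with both targets exact would need a negative amount; discard.
The minimum over all feasible corners is $3.28.

$3.28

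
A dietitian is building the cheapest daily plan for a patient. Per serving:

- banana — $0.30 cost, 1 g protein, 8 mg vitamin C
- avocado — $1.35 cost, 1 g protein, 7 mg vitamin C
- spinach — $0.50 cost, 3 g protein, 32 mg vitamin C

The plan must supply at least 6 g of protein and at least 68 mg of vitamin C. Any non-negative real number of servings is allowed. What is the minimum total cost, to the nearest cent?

$1.06

For a min-cost LP with two ≥-constraints, a basic feasible solution has at most two positive variables.
banana only: max(6/1, 68/8) = 8.5 servings → $2.55.
avocado only: max(6/1, 68/7) = 9.714 servings → $13.11.
spinach only: max(6/3, 68/32) = 2.125 servings → $1.06.
banana + avocado: intersection lies outside the first quadrant.
banana + spinach: intersection lies outside the first quadrant.
avocado + spinach: intersection lies outside the first quadrant.
The minimum over all feasible corners is $1.06.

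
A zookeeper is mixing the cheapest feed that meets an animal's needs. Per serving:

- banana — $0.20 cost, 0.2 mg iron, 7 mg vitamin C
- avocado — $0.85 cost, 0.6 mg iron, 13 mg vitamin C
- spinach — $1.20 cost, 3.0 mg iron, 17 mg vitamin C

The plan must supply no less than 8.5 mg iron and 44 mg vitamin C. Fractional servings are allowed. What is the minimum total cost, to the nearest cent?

At the optimum either one food covers both requirements or two foods hit both targets exactly; no other combination can be cheaper.
banana only: max(8.5/0.2, 44/7) = 42.5 servings → $8.50.
avocado only: max(8.5/0.6, 44/13) = 14.17 servings → $12.04.
spinach only: max(8.5/3.0, 44/17) = 2.833 servings → $3.40.
banana + avocado: the both-tight solution has a negative serving — not a feasible corner.
banana + spinach: the both-tight solution has a negative serving — not a feasible corner.
avocado + spinach: intersection lies outside the first quadrant.
Cheapest feasible corner: $3.40.

$3.40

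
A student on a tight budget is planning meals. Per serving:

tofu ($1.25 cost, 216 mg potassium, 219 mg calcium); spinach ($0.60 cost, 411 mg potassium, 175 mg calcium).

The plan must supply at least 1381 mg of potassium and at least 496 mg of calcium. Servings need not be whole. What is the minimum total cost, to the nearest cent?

This is a tiny linear program; its minimum lies at a vertex of the feasible set. List the vertices and price them.
tofu only: max(1381/216, 496/219) = 6.394 servings → $7.99.
spinach only: max(1381/411, 496/175) = 3.36 servings → $2.02.
tofu + spinach: intersection lies outside the first quadrant.
The minimum over all feasible corners is $2.02.

$2.02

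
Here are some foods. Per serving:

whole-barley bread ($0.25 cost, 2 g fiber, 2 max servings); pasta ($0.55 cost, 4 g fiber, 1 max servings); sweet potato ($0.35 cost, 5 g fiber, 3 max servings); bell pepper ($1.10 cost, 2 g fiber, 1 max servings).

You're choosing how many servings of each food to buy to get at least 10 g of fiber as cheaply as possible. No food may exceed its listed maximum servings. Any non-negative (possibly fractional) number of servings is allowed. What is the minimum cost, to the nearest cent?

Cost per g of fiber: sweet potato $0.0700, whole-barley bread $0.1250, pasta $0.1375, bell pepper $0.5500.
Take 2 servings of sweet potato: +10.0 g fiber for $0.70 (total $0.70, still need 0.0 g).
Filling from the cheapest source first is optimal under one linear minimum: $0.70.

$0.70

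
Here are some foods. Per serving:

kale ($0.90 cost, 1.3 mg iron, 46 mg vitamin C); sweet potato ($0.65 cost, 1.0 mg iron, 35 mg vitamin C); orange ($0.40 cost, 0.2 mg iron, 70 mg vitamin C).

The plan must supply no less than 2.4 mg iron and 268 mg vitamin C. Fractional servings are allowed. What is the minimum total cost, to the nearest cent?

Minimising a linear cost over {iron ≥ 2.4, vitamin C ≥ 268, servings ≥ 0} — the optimum is at a vertex, using one or two foods.
kale only: max(2.4/1.3, 268/46) = 5.826 servings → $5.24.
sweet potato only: max(2.4/1.0, 268/35) = 7.657 servings → $4.98.
orange only: max(2.4/0.2, 268/70) = 12 servings → $4.80.
kale + sweet potato: intersection lies outside the first quadrant.
kale + orange with both tight: 1.399 servings and 2.91 servings → $2.42.
sweet potato + orange with both tight: 1.816 servings and 2.921 servings → $2.35.
So the least-cost plan costs $2.35.

$2.35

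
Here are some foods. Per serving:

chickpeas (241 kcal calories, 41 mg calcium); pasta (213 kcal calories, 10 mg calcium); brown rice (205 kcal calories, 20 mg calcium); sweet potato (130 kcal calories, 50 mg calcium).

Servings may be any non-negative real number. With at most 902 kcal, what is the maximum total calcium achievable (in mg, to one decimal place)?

346.9 mg

Calcium per kcal: sweet potato 0.3846, chickpeas 0.1701, brown rice 0.09756, pasta 0.04695.
With no serving limits, spend the whole calories allowance on sweet potato: 902 kcal / 130 kcal × 50 mg = 346.9 mg.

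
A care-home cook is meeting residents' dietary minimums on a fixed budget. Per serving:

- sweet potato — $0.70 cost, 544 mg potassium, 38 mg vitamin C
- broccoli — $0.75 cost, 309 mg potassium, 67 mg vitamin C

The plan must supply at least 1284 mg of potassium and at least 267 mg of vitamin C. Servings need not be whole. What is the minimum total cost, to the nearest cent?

A basic optimal solution has at most two foods positive. Try each food alone and each pair with both targets met exactly.
sweet potato only: max(1284/544, 267/38) = 7.026 servings → $4.92.
broccoli only: max(1284/309, 267/67) = 4.155 servings → $3.12.
sweet potato + broccoli with both tight: 0.1427 servings and 3.904 servings → $3.03.
Cheapest feasible corner: $3.03.

$3.03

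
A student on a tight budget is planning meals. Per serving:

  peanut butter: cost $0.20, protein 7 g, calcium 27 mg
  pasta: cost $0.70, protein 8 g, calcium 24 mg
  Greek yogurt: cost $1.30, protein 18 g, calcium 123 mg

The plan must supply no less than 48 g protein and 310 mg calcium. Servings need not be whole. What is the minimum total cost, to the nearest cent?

$2.30

With two linear requirements the optimum uses one or two foods; enumerate the corners.
peanut butter only: max(48/7, 310/27) = 11.48 servings → $2.30.
pasta only: max(48/8, 310/24) = 12.92 servings → $9.04.
Greek yogurt only: max(48/18, 310/123) = 2.667 servings → $3.47.
peanut butter + pasta: intersection lies outside the first quadrant.
peanut butter + Greek yogurt with both tight: 0.864 servings and 2.331 servings → $3.20.
pasta + Greek yogurt with both tight: 0.587 servings and 2.406 servings → $3.54.
The minimum over all feasible corners is $2.30.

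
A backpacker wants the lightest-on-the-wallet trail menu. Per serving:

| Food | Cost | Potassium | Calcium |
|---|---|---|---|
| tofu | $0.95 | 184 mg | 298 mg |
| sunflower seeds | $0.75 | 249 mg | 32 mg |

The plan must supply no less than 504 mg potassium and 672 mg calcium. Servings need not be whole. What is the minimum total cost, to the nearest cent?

$2.39

With two linear requirements the optimum uses one or two foods; enumerate the corners.
tofu only: max(504/184, 672/298) = 2.739 servings → $2.60.
sunflower seeds only: max(504/249, 672/32) = 21 servings → $15.75.
tofu + sunflower seeds with both tight: 2.213 servings and 0.3886 servings → $2.39.
The minimum over all feasible corners is $2.39.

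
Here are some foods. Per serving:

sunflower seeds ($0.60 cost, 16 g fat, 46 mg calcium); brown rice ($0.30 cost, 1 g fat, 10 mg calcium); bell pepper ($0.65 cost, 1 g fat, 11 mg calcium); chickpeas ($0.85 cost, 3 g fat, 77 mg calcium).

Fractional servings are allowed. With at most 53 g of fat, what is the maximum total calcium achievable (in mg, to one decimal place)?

1360.3 mg

Calcium per g fat: chickpeas 25.67, bell pepper 11, brown rice 10, sunflower seeds 2.875.
With no serving limits, spend the whole fat allowance on chickpeas: 53 g / 3 g × 77 mg = 1360.3 mg.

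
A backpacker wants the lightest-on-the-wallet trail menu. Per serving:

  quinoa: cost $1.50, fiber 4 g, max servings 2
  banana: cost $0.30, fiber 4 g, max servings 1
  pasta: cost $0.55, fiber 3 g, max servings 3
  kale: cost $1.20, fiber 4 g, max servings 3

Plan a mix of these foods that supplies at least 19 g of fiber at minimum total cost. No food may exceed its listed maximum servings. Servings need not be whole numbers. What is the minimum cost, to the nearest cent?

Cost per g of fiber: banana $0.0750, pasta $0.1833, kale $0.3000, quinoa $0.3750.
Take 1 serving of banana: +4.0 g fiber for $0.30 (total $0.30, still need 15.0 g).
Take 3 servings of pasta: +9.0 g fiber for $1.65 (total $1.95, still need 6.0 g).
Take 1.5 servings of kale: +6.0 g fiber for $1.80 (total $3.75, still need 0.0 g).
Filling from the cheapest source first is optimal under one linear minimum: $3.75.

$3.75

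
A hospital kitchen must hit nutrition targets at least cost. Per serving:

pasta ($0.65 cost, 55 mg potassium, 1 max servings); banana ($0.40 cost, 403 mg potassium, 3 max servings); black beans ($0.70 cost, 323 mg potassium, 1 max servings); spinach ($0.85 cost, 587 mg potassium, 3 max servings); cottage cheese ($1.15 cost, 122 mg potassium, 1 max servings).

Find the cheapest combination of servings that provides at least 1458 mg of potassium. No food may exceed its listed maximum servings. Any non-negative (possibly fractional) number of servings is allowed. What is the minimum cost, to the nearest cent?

Cost per mg of potassium: banana $0.0010, spinach $0.0014, black beans $0.0022, cottage cheese $0.0094, pasta $0.0118.
Take 3 servings of banana: +1209.0 mg potassium for $1.20 (total $1.20, still need 249.0 mg).
Take 0.4242 servings of spinach: +249.0 mg potassium for $0.36 (total $1.56, still need 0.0 mg).
Filling from the cheapest source first is optimal under one linear minimum: $1.56.

$1.56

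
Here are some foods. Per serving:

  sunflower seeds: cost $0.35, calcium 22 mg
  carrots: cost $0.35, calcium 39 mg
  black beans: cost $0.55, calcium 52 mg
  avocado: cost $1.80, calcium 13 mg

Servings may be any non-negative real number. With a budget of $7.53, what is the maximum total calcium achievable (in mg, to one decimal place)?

Calcium per dollar: carrots 111.4, black beans 94.55, sunflower seeds 62.86, avocado 7.222.
With no serving limits, spend the whole cost allowance on carrots: $7.53 / $0.35 × 39 mg = 839.1 mg.

839.1 mg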